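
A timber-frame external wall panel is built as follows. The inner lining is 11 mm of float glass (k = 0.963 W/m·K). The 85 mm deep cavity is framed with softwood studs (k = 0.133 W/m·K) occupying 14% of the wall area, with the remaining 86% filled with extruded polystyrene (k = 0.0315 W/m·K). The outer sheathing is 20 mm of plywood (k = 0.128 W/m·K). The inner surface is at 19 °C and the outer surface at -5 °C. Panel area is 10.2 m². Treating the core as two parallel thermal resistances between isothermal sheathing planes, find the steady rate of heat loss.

Q ≈ 121 W

Sheathing layers in series; stud and cavity paths in parallel between them.
R_inner = 0.011/(0.963×10.2) = 0.00112 K/W
R_stud  = 0.085/(0.133×0.14×10.2) = 0.4475 K/W
R_cav   = 0.085/(0.0315×0.86×10.2) = 0.3076 K/W
1/R_core = 1/R_stud + 1/R_cav → R_core = 0.1823 K/W
R_outer = 0.02/(0.128×10.2) = 0.01532 K/W
R_total = 0.1987 K/W
Q = ΔT/R_total = 24/0.1987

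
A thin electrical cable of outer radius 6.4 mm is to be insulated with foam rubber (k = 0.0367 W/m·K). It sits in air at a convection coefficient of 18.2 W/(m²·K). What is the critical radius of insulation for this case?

r_cr ≈ 2.02 mm

For a cylinder r_cr = k/h = 0.0367/18.2
r_cr = 2.02 mm; since the bare radius (6.4 mm) is above r_cr, any added insulation will reduce heat loss.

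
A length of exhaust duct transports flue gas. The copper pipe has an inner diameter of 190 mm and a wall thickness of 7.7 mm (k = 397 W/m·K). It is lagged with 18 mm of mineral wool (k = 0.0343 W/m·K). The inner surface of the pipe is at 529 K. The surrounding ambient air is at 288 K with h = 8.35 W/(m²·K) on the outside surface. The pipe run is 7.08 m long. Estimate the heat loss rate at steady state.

Cylindrical conduction, so R = ln(r₂/r₁)/(2πkL) per layer, in series:
R_copper pipe wall = ln(102.7/95)/(2π×397×7.08) = 4.413×10^-6 K/W
R_mineral wool = ln(120.7/102.7)/(2π×0.0343×7.08) = 0.1058 K/W
R_outer film = 1/(h_o·2πr_oL) = 1/(8.35×2π×0.1207×7.08) = 0.0223 K/W
R_total = 0.1282 K/W
Q = ΔT/R_total = 241/0.1282

Q ≈ 1880 W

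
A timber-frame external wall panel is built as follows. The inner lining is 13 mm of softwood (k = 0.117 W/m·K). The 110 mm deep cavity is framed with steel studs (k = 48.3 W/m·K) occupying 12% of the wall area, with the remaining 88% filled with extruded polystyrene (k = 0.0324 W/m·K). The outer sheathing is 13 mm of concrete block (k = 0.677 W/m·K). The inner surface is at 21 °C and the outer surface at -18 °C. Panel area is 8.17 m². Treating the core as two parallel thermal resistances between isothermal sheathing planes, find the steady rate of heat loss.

Sheathing layers in series; stud and cavity paths in parallel between them.
R_inner = 0.013/(0.117×8.17) = 0.0136 K/W
R_stud  = 0.11/(48.3×0.12×8.17) = 0.002323 K/W
R_cav   = 0.11/(0.0324×0.88×8.17) = 0.4722 K/W
1/R_core = 1/R_stud + 1/R_cav → R_core = 0.002312 K/W
R_outer = 0.013/(0.677×8.17) = 0.00235 K/W
R_total = 0.01826 K/W
Q = ΔT/R_total = 39/0.01826

Q ≈ 2140 W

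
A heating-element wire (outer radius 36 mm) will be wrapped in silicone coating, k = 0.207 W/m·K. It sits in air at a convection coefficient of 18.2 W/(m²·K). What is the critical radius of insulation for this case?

r_cr ≈ 11.4 mm

For a cylinder r_cr = k/h = 0.207/18.2
r_cr = 11.4 mm; since the bare radius (36 mm) is above r_cr, any added insulation will reduce heat loss.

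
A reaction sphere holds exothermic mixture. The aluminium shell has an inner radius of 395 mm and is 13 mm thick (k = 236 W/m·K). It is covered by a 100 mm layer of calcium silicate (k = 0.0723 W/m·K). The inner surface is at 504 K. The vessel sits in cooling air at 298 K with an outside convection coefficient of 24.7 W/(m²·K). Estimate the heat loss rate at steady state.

Each spherical layer contributes R = (1/r_i − 1/r_o)/(4πk):
R_aluminium shell = (1/0.395 − 1/0.408)/(4π×236) = 2.72×10^-5 K/W
R_calcium silicate = (1/0.408 − 1/0.508)/(4π×0.0723) = 0.531 K/W
R_outer film = 1/(h·4πr_o²) = 1/(24.7×4π×0.508²) = 0.01248 K/W
R_total = 0.5436 K/W
Q = ΔT/R_total = 206/0.5436

Q ≈ 379 W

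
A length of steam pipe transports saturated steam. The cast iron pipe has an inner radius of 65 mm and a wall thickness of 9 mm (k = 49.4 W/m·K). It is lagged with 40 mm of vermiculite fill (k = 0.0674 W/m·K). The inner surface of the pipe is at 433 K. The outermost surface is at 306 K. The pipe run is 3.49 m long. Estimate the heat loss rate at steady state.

Treating each annulus and film as a series resistance:
R_cast iron pipe wall = ln(74/65)/(2π×49.4×3.49) = 1.197×10^-4 K/W
R_vermiculite fill = ln(114/74)/(2π×0.0674×3.49) = 0.2924 K/W
R_total = 0.2925 K/W
Q = ΔT/R_total = 127/0.2925

Q ≈ 434 W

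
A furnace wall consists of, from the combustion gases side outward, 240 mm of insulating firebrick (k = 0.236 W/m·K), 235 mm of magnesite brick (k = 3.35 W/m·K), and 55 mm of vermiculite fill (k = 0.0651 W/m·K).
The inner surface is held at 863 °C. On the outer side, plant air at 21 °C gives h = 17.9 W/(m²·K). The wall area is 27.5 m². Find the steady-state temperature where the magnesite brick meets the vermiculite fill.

Using the resistance-network approach (series):
R_insulating firebrick = L/(kA) = 0.24/(0.236×27.5) = 0.03698 K/W
R_magnesite brick = L/(kA) = 0.235/(3.35×27.5) = 0.002551 K/W
R_vermiculite fill = L/(kA) = 0.055/(0.0651×27.5) = 0.03072 K/W
R_outer film = 1/(h_o·A) = 1/(17.9×27.5) = 0.002031 K/W
R_total = 0.07228 K/W;  Q = ΔT/R_total = 842/0.07228 = 11650 W
T_interface = T_inner − Q·ΣR(inner→interface) = 863 − 11600×0.03953

T ≈ 403 °C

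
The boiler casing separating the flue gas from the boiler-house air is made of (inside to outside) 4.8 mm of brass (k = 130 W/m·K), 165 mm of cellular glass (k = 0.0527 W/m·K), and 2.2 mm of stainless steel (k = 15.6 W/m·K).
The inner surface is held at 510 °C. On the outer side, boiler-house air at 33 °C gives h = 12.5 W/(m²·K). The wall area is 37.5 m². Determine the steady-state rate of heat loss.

Q ≈ 5570 W

Model the wall as resistances in series:
R_brass = L/(kA) = 0.0048/(130×37.5) = 9.846×10^-7 K/W
R_cellular glass = L/(kA) = 0.165/(0.0527×37.5) = 0.08349 K/W
R_stainless steel = L/(kA) = 0.0022/(15.6×37.5) = 3.761×10^-6 K/W
R_outer film = 1/(h_o·A) = 1/(12.5×37.5) = 0.002133 K/W
R_total = 0.08563 K/W
Q = ΔT / R_total = 477 / 0.08563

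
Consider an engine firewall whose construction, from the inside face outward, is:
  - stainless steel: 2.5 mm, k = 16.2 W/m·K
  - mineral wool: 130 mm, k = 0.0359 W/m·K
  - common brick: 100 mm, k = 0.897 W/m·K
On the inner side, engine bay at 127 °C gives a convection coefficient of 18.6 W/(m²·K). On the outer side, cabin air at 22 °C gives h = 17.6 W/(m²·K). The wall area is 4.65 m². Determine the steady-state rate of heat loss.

Q ≈ 127 W

Treating each layer as a thermal resistance in series:
R_inner film = 1/(h_i·A) = 1/(18.6×4.65) = 0.01156 K/W
R_stainless steel = L/(kA) = 0.0025/(16.2×4.65) = 3.319×10^-5 K/W
R_mineral wool = L/(kA) = 0.13/(0.0359×4.65) = 0.7787 K/W
R_common brick = L/(kA) = 0.1/(0.897×4.65) = 0.02397 K/W
R_outer film = 1/(h_o·A) = 1/(17.6×4.65) = 0.01222 K/W
R_total = 0.8265 K/W
Q = ΔT / R_total = 105 / 0.8265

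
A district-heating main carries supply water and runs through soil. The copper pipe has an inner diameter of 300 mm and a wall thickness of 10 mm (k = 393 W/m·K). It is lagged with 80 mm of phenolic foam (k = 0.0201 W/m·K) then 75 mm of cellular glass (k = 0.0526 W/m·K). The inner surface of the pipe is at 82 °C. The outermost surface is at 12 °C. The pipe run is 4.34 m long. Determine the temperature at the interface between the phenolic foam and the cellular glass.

For a radial system each layer contributes R = ln(r_out/r_in)/(2πkL); films add R = 1/(hA).
R_copper pipe wall = ln(160/150)/(2π×393×4.34) = 6.022×10^-6 K/W
R_phenolic foam = ln(240/160)/(2π×0.0201×4.34) = 0.7398 K/W
R_cellular glass = ln(315/240)/(2π×0.0526×4.34) = 0.1896 K/W
R_total = 0.9293 K/W
Q = ΔT/R_total = 70/0.9293
Q = 75.3 W
T_interface = T_inner − Q·ΣR(inner→interface) = 82 − 75.3×0.7398

T ≈ 26.3 °C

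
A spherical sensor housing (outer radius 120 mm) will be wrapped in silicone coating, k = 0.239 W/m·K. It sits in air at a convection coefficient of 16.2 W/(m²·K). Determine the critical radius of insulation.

For a sphere r_cr = 2k/h = 2×0.239/16.2
r_cr = 29.5 mm; since the bare radius (120 mm) is above r_cr, any added insulation will reduce heat loss.

r_cr ≈ 29.5 mm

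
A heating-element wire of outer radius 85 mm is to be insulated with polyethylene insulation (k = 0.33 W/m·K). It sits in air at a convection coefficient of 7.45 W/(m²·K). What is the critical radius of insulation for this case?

For a cylinder r_cr = k/h = 0.33/7.45
r_cr = 44.3 mm; since the bare radius (85 mm) is above r_cr, any added insulation will reduce heat loss.

r_cr ≈ 44.3 mm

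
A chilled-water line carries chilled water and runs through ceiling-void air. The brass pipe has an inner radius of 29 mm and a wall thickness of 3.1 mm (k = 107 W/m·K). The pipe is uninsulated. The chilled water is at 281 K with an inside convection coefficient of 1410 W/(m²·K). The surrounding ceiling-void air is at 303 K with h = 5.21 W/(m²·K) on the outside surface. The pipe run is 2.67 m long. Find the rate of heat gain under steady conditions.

Q ≈ 61.5 W

Per-layer cylindrical resistances, series-summed:
R_inner film = 1/(h_i·2πr₁L) = 1/(1410×2π×0.029×2.67) = 0.001458 K/W
R_brass pipe wall = ln(32.1/29)/(2π×107×2.67) = 5.658×10^-5 K/W
R_outer film = 1/(h_o·2πr_oL) = 1/(5.21×2π×0.0321×2.67) = 0.3564 K/W
R_total = 0.3579 K/W
Q = ΔT/R_total = 22/0.3579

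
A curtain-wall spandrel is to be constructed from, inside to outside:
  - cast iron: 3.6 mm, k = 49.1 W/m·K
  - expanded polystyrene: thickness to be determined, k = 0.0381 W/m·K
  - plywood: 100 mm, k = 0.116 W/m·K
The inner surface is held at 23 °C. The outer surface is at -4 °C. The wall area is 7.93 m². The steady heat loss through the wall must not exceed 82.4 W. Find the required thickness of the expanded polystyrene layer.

L ≈ 66.2 mm

Using the resistance-network approach (series):
R_cast iron = L/(kA) = 0.0036/(49.1×7.93) = 9.246×10^-6 K/W
R_plywood = L/(kA) = 0.1/(0.116×7.93) = 0.1087 K/W
Sum of the known resistances R_other = 0.1087 K/W
Required total resistance R_tot = ΔT/Q_allow = 27/82.4 = 0.3277 K/W
R_expanded polystyrene = R_tot − R_other = 0.219 K/W
L = R·k·A = 0.219×0.0381×7.93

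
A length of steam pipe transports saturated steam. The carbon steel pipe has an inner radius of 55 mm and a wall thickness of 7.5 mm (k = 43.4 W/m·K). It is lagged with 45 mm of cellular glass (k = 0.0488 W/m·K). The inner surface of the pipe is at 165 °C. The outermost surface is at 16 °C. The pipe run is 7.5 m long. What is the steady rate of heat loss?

Q ≈ 632 W

Per-layer cylindrical resistances, series-summed:
R_carbon steel pipe wall = ln(62.5/55)/(2π×43.4×7.5) = 6.25×10^-5 K/W
R_cellular glass = ln(107.5/62.5)/(2π×0.0488×7.5) = 0.2358 K/W
R_total = 0.2359 K/W
Q = ΔT/R_total = 149/0.2359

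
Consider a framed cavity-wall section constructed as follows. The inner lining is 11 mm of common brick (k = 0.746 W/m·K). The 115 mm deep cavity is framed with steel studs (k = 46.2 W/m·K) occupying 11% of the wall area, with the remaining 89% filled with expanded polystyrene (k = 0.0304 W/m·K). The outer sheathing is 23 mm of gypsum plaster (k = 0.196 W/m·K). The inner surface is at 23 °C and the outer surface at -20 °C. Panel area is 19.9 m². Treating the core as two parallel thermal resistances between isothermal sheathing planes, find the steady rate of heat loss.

Sheathing layers in series; stud and cavity paths in parallel between them.
R_inner = 0.011/(0.746×19.9) = 7.41×10^-4 K/W
R_stud  = 0.115/(46.2×0.11×19.9) = 0.001137 K/W
R_cav   = 0.115/(0.0304×0.89×19.9) = 0.2136 K/W
1/R_core = 1/R_stud + 1/R_cav → R_core = 0.001131 K/W
R_outer = 0.023/(0.196×19.9) = 0.005897 K/W
R_total = 0.007769 K/W
Q = ΔT/R_total = 43/0.007769

Q ≈ 5530 W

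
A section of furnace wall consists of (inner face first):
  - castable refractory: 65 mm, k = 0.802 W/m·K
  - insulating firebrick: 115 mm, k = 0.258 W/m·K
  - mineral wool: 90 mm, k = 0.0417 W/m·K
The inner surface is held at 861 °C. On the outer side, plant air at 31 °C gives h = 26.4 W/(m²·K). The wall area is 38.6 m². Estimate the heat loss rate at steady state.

Model the wall as resistances in series:
R_castable refractory = L/(kA) = 0.065/(0.802×38.6) = 0.0021 K/W
R_insulating firebrick = L/(kA) = 0.115/(0.258×38.6) = 0.01155 K/W
R_mineral wool = L/(kA) = 0.09/(0.0417×38.6) = 0.05591 K/W
R_outer film = 1/(h_o·A) = 1/(26.4×38.6) = 9.813×10^-4 K/W
R_total = 0.07054 K/W
Q = ΔT / R_total = 830 / 0.07054

Q ≈ 11800 W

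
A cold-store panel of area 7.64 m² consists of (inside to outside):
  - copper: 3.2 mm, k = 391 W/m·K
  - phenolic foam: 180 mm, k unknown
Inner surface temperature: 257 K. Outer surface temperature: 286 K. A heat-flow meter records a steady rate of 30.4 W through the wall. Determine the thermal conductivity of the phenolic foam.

k ≈ 0.0247 W/(m·K)

Thermal resistances in series:
R_copper = L/(kA) = 0.0032/(391×7.64) = 1.071×10^-6 K/W
Sum of known resistances R_other = 1.071×10^-6 K/W
Total R = ΔT/Q = 29/30.4 = 0.9539 K/W
R_phenolic foam = R_total − R_other = 0.9539 K/W
k = L/(R·A) = 0.18/(0.9539×7.64)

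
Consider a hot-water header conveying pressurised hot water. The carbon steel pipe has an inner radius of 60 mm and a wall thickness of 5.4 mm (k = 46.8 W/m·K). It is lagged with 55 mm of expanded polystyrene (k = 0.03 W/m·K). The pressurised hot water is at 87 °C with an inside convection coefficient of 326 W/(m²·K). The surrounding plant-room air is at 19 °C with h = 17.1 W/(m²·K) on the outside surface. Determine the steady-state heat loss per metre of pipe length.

For a radial system each layer contributes R = ln(r_out/r_in)/(2πkL); films add R = 1/(hA).
R_inner film = 1/(h_i·2πr₁L) = 1/(326×2π×0.06×1) = 0.008137 K/W
R_carbon steel pipe wall = ln(65.4/60)/(2π×46.8×1) = 2.931×10^-4 K/W
R_expanded polystyrene = ln(120.4/65.4)/(2π×0.03×1) = 3.238 K/W
R_outer film = 1/(h_o·2πr_oL) = 1/(17.1×2π×0.1204×1) = 0.0773 K/W
R_total = 3.323 K/W
Q = ΔT/R_total = 68/3.323

q′ ≈ 20.5 W/m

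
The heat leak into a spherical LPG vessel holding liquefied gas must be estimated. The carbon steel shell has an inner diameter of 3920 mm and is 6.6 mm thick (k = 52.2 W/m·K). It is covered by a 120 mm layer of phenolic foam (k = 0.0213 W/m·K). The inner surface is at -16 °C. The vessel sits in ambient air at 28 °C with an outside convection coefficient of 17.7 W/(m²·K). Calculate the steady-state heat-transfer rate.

Q ≈ 399 W

Each spherical layer contributes R = (1/r_i − 1/r_o)/(4πk):
R_carbon steel shell = (1/1.96 − 1/1.9666)/(4π×52.2) = 2.61×10^-6 K/W
R_phenolic foam = (1/1.9666 − 1/2.0866)/(4π×0.0213) = 0.1093 K/W
R_outer film = 1/(h·4πr_o²) = 1/(17.7×4π×2.0866²) = 0.001033 K/W
R_total = 0.1103 K/W
Q = ΔT/R_total = 44/0.1103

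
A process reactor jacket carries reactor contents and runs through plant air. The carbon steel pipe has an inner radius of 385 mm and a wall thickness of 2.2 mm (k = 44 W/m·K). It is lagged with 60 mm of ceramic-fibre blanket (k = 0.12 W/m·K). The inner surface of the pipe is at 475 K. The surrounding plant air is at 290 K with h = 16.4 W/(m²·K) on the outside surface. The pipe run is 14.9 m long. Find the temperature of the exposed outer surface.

Per-layer cylindrical resistances, series-summed:
R_carbon steel pipe wall = ln(387.2/385)/(2π×44×14.9) = 1.383×10^-6 K/W
R_ceramic-fibre blanket = ln(447.2/387.2)/(2π×0.12×14.9) = 0.01282 K/W
R_outer film = 1/(h_o·2πr_oL) = 1/(16.4×2π×0.4472×14.9) = 0.001456 K/W
R_total = 0.01428 K/W
Q = ΔT/R_total = 185/0.01428
Q = 13000 W
T_interface = T_inner − Q·ΣR(inner→interface) = 475 − 13000×0.01282

T ≈ 309 K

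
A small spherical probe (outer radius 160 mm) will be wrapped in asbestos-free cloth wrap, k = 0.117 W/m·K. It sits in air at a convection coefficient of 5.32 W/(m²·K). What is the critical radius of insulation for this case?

For a sphere r_cr = 2k/h = 2×0.117/5.32
r_cr = 44 mm; since the bare radius (160 mm) is above r_cr, any added insulation will reduce heat loss.

r_cr ≈ 44 mm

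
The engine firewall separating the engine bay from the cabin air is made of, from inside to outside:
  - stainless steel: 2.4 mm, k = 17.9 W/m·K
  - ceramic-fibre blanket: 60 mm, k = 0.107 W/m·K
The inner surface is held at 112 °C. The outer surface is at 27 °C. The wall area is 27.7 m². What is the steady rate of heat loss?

Model the wall as resistances in series:
R_stainless steel = L/(kA) = 0.0024/(17.9×27.7) = 4.84×10^-6 K/W
R_ceramic-fibre blanket = L/(kA) = 0.06/(0.107×27.7) = 0.02024 K/W
R_total = 0.02025 K/W
Q = ΔT / R_total = 85 / 0.02025

Q ≈ 4200 W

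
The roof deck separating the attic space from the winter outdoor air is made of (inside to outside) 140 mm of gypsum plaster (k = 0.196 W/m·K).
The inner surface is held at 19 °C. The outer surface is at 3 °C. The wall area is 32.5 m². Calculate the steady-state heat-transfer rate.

Q ≈ 728 W

Model the wall as resistances in series:
R_gypsum plaster = L/(kA) = 0.14/(0.196×32.5) = 0.02198 K/W
R_total = 0.02198 K/W
Q = ΔT / R_total = 16 / 0.02198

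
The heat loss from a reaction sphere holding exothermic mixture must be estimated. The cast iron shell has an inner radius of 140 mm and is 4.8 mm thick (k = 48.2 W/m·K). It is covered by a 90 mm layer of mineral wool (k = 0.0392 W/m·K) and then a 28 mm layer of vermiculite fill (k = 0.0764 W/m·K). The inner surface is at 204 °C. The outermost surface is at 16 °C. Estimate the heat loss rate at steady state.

Q ≈ 32.2 W

For a spherical shell R = (1/r₁ − 1/r₂)/(4πk); film R = 1/(h·4πr²). In series:
R_cast iron shell = (1/0.14 − 1/0.1448)/(4π×48.2) = 3.909×10^-4 K/W
R_mineral wool = (1/0.1448 − 1/0.2348)/(4π×0.0392) = 5.374 K/W
R_vermiculite fill = (1/0.2348 − 1/0.2628)/(4π×0.0764) = 0.4726 K/W
R_total = 5.847 K/W
Q = ΔT/R_total = 188/5.847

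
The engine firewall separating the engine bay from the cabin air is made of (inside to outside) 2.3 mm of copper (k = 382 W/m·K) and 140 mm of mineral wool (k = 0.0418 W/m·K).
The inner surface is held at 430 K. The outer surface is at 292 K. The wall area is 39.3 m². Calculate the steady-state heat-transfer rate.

Q ≈ 1620 W

Treating each layer as a thermal resistance in series:
R_copper = L/(kA) = 0.0023/(382×39.3) = 1.532×10^-7 K/W
R_mineral wool = L/(kA) = 0.14/(0.0418×39.3) = 0.08522 K/W
R_total = 0.08522 K/W
Q = ΔT / R_total = 138 / 0.08522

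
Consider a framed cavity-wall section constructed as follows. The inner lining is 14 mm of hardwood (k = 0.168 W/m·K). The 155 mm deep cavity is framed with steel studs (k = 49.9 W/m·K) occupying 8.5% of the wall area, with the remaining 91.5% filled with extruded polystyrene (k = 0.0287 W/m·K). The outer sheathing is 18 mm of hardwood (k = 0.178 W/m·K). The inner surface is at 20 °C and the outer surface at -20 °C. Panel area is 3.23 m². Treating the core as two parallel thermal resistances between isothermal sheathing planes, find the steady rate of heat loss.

Sheathing layers in series; stud and cavity paths in parallel between them.
R_inner = 0.014/(0.168×3.23) = 0.0258 K/W
R_stud  = 0.155/(49.9×0.085×3.23) = 0.01131 K/W
R_cav   = 0.155/(0.0287×0.915×3.23) = 1.827 K/W
1/R_core = 1/R_stud + 1/R_cav → R_core = 0.01124 K/W
R_outer = 0.018/(0.178×3.23) = 0.03131 K/W
R_total = 0.06835 K/W
Q = ΔT/R_total = 40/0.06835

Q ≈ 585 W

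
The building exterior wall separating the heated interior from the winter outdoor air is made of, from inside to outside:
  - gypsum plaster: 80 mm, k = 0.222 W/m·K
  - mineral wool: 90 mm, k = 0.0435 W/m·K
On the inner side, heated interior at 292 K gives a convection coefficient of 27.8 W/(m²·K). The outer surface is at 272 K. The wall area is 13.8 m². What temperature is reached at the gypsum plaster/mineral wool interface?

T ≈ 289 K

Thermal resistances in series:
R_inner film = 1/(h_i·A) = 1/(27.8×13.8) = 0.002607 K/W
R_gypsum plaster = L/(kA) = 0.08/(0.222×13.8) = 0.02611 K/W
R_mineral wool = L/(kA) = 0.09/(0.0435×13.8) = 0.1499 K/W
R_total = 0.1786 K/W;  Q = ΔT/R_total = 20/0.1786 = 112 W
T_interface = T_inner − Q·ΣR(inner→interface) = 292 − 112×0.02872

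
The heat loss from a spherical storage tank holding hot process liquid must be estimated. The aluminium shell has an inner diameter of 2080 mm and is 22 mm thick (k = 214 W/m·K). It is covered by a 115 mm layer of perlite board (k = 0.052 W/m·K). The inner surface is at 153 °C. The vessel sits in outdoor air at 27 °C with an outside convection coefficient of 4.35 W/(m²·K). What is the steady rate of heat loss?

Q ≈ 818 W

Spherical conduction: R = (1/r_in − 1/r_out)/(4πk) per layer; series-sum.
R_aluminium shell = (1/1.04 − 1/1.062)/(4π×214) = 7.407×10^-6 K/W
R_perlite board = (1/1.062 − 1/1.177)/(4π×0.052) = 0.1408 K/W
R_outer film = 1/(h·4πr_o²) = 1/(4.35×4π×1.177²) = 0.01321 K/W
R_total = 0.154 K/W
Q = ΔT/R_total = 126/0.154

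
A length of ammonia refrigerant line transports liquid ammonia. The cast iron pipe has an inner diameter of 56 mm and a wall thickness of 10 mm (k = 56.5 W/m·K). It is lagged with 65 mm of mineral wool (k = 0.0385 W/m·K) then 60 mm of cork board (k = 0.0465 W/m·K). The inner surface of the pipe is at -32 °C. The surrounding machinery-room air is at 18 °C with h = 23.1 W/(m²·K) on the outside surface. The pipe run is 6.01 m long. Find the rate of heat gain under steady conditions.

Q ≈ 52.4 W

Treating each annulus and film as a series resistance:
R_cast iron pipe wall = ln(38/28)/(2π×56.5×6.01) = 1.431×10^-4 K/W
R_mineral wool = ln(103/38)/(2π×0.0385×6.01) = 0.6859 K/W
R_cork board = ln(163/103)/(2π×0.0465×6.01) = 0.2614 K/W
R_outer film = 1/(h_o·2πr_oL) = 1/(23.1×2π×0.163×6.01) = 0.007033 K/W
R_total = 0.9545 K/W
Q = ΔT/R_total = 50/0.9545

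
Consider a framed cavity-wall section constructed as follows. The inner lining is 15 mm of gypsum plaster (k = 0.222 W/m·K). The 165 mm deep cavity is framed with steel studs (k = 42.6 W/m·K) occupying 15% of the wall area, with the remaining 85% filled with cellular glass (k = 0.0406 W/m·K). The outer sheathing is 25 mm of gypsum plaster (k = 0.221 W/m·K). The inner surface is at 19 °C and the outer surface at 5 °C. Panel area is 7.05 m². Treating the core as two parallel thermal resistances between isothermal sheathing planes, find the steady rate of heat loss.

Sheathing layers in series; stud and cavity paths in parallel between them.
R_inner = 0.015/(0.222×7.05) = 0.009584 K/W
R_stud  = 0.165/(42.6×0.15×7.05) = 0.003663 K/W
R_cav   = 0.165/(0.0406×0.85×7.05) = 0.6782 K/W
1/R_core = 1/R_stud + 1/R_cav → R_core = 0.003643 K/W
R_outer = 0.025/(0.221×7.05) = 0.01605 K/W
R_total = 0.02927 K/W
Q = ΔT/R_total = 14/0.02927

Q ≈ 478 W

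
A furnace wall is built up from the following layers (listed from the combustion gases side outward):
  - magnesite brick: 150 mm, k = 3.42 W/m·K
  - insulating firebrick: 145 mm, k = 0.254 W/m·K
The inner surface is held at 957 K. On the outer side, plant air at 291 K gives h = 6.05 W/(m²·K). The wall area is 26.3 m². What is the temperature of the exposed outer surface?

T ≈ 432 K

Using the resistance-network approach (series):
R_magnesite brick = L/(kA) = 0.15/(3.42×26.3) = 0.001668 K/W
R_insulating firebrick = L/(kA) = 0.145/(0.254×26.3) = 0.02171 K/W
R_outer film = 1/(h_o·A) = 1/(6.05×26.3) = 0.006285 K/W
R_total = 0.02966 K/W;  Q = ΔT/R_total = 666/0.02966 = 22460 W
T_interface = T_inner − Q·ΣR(inner→interface) = 957 − 22500×0.02337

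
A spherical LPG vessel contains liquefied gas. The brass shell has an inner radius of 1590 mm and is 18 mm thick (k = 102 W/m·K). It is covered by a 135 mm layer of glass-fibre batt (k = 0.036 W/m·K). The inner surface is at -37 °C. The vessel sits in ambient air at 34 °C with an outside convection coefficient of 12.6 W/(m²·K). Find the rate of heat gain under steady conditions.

Each spherical layer contributes R = (1/r_i − 1/r_o)/(4πk):
R_brass shell = (1/1.59 − 1/1.608)/(4π×102) = 5.493×10^-6 K/W
R_glass-fibre batt = (1/1.608 − 1/1.743)/(4π×0.036) = 0.1065 K/W
R_outer film = 1/(h·4πr_o²) = 1/(12.6×4π×1.743²) = 0.002079 K/W
R_total = 0.1086 K/W
Q = ΔT/R_total = 71/0.1086

Q ≈ 654 W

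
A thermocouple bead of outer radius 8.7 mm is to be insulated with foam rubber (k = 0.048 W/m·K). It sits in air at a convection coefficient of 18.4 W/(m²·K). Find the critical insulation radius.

For a sphere r_cr = 2k/h = 2×0.048/18.4
r_cr = 5.22 mm; since the bare radius (8.7 mm) is above r_cr, any added insulation will reduce heat loss.

r_cr ≈ 5.22 mm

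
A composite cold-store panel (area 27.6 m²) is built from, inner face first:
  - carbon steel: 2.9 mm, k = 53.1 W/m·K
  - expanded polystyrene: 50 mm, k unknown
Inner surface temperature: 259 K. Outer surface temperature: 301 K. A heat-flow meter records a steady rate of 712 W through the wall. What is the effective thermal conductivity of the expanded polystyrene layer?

Using the resistance-network approach (series):
R_carbon steel = L/(kA) = 0.0029/(53.1×27.6) = 1.979×10^-6 K/W
Sum of known resistances R_other = 1.979×10^-6 K/W
Total R = ΔT/Q = 42/712 = 0.05899 K/W
R_expanded polystyrene = R_total − R_other = 0.05899 K/W
k = L/(R·A) = 0.05/(0.05899×27.6)

k ≈ 0.0307 W/(m·K)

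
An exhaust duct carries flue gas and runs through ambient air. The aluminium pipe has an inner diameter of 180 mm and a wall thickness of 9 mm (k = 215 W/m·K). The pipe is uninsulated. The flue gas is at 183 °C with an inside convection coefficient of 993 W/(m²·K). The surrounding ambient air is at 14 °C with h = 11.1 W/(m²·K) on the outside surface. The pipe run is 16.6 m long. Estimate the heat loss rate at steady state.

Cylindrical conduction, so R = ln(r₂/r₁)/(2πkL) per layer, in series:
R_inner film = 1/(h_i·2πr₁L) = 1/(993×2π×0.09×16.6) = 1.073×10^-4 K/W
R_aluminium pipe wall = ln(99/90)/(2π×215×16.6) = 4.25×10^-6 K/W
R_outer film = 1/(h_o·2πr_oL) = 1/(11.1×2π×0.099×16.6) = 0.008725 K/W
R_total = 0.008836 K/W
Q = ΔT/R_total = 169/0.008836

Q ≈ 19100 W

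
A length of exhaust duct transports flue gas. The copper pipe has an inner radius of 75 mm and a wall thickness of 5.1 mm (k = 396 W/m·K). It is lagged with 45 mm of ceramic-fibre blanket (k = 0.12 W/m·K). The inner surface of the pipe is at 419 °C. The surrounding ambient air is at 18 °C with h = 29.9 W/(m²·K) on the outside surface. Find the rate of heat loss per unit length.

For a radial system each layer contributes R = ln(r_out/r_in)/(2πkL); films add R = 1/(hA).
R_copper pipe wall = ln(80.1/75)/(2π×396×1) = 2.644×10^-5 K/W
R_ceramic-fibre blanket = ln(125.1/80.1)/(2π×0.12×1) = 0.5913 K/W
R_outer film = 1/(h_o·2πr_oL) = 1/(29.9×2π×0.1251×1) = 0.04255 K/W
R_total = 0.6339 K/W
Q = ΔT/R_total = 401/0.6339

q′ ≈ 633 W/m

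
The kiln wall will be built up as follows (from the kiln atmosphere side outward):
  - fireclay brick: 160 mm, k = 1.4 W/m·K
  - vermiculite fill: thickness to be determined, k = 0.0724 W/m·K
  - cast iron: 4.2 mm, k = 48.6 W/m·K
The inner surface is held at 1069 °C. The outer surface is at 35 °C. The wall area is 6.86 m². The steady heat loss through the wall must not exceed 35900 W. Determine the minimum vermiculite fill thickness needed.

Treating each layer as a thermal resistance in series:
R_fireclay brick = L/(kA) = 0.16/(1.4×6.86) = 0.01666 K/W
R_cast iron = L/(kA) = 0.0042/(48.6×6.86) = 1.26×10^-5 K/W
Sum of the known resistances R_other = 0.01667 K/W
Required total resistance R_tot = ΔT/Q_allow = 1034/35900 = 0.0288 K/W
R_vermiculite fill = R_tot − R_other = 0.01213 K/W
L = R·k·A = 0.01213×0.0724×6.86

L ≈ 6.02 mm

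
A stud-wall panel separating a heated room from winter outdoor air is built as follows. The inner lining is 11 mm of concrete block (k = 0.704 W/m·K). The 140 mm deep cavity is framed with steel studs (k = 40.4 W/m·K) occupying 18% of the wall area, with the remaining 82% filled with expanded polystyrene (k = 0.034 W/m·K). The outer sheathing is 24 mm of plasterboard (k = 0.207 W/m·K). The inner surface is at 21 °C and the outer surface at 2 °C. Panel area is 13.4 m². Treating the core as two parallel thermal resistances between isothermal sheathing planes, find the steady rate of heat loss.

Q ≈ 1690 W

Sheathing layers in series; stud and cavity paths in parallel between them.
R_inner = 0.011/(0.704×13.4) = 0.001166 K/W
R_stud  = 0.14/(40.4×0.18×13.4) = 0.001437 K/W
R_cav   = 0.14/(0.034×0.82×13.4) = 0.3747 K/W
1/R_core = 1/R_stud + 1/R_cav → R_core = 0.001431 K/W
R_outer = 0.024/(0.207×13.4) = 0.008652 K/W
R_total = 0.01125 K/W
Q = ΔT/R_total = 19/0.01125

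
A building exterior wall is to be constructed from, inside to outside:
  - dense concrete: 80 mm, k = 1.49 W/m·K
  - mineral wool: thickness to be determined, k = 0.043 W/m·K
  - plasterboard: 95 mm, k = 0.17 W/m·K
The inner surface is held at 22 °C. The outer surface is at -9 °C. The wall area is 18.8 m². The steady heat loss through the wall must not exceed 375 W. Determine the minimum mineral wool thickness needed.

Thermal resistances in series:
R_dense concrete = L/(kA) = 0.08/(1.49×18.8) = 0.002856 K/W
R_plasterboard = L/(kA) = 0.095/(0.17×18.8) = 0.02972 K/W
Sum of the known resistances R_other = 0.03258 K/W
Required total resistance R_tot = ΔT/Q_allow = 31/375 = 0.08267 K/W
R_mineral wool = R_tot − R_other = 0.05009 K/W
L = R·k·A = 0.05009×0.043×18.8

L ≈ 40.5 mm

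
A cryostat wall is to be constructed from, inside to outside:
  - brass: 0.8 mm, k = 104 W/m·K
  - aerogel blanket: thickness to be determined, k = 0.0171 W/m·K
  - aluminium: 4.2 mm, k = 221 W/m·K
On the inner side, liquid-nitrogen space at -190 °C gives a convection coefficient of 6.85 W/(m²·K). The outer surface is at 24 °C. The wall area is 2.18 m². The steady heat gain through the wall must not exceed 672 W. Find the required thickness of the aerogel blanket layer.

L ≈ 9.37 mm

Model the wall as resistances in series:
R_inner film = 1/(h_i·A) = 1/(6.85×2.18) = 0.06697 K/W
R_brass = L/(kA) = 0.0008/(104×2.18) = 3.529×10^-6 K/W
R_aluminium = L/(kA) = 0.0042/(221×2.18) = 8.718×10^-6 K/W
Sum of the known resistances R_other = 0.06698 K/W
Required total resistance R_tot = ΔT/Q_allow = 214/672 = 0.3185 K/W
R_aerogel blanket = R_tot − R_other = 0.2515 K/W
L = R·k·A = 0.2515×0.0171×2.18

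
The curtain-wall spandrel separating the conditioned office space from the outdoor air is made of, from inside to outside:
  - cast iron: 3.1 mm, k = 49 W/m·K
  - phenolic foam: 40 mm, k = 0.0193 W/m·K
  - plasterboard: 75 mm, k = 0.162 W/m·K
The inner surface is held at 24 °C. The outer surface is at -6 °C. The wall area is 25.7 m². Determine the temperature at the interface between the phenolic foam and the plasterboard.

T ≈ -0.522 °C

Thermal resistances in series:
R_cast iron = L/(kA) = 0.0031/(49×25.7) = 2.462×10^-6 K/W
R_phenolic foam = L/(kA) = 0.04/(0.0193×25.7) = 0.08064 K/W
R_plasterboard = L/(kA) = 0.075/(0.162×25.7) = 0.01801 K/W
R_total = 0.09866 K/W;  Q = ΔT/R_total = 30/0.09866 = 304.1 W
T_interface = T_inner − Q·ΣR(inner→interface) = 24 − 304×0.08065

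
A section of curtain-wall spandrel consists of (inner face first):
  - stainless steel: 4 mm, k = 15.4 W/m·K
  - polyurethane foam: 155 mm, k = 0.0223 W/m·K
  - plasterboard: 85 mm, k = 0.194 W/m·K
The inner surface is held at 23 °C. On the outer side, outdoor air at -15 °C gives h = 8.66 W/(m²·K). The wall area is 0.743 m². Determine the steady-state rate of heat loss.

Series thermal resistances:
R_stainless steel = L/(kA) = 0.004/(15.4×0.743) = 3.496×10^-4 K/W
R_polyurethane foam = L/(kA) = 0.155/(0.0223×0.743) = 9.355 K/W
R_plasterboard = L/(kA) = 0.085/(0.194×0.743) = 0.5897 K/W
R_outer film = 1/(h_o·A) = 1/(8.66×0.743) = 0.1554 K/W
R_total = 10.1 K/W
Q = ΔT / R_total = 38 / 10.1

Q ≈ 3.76 W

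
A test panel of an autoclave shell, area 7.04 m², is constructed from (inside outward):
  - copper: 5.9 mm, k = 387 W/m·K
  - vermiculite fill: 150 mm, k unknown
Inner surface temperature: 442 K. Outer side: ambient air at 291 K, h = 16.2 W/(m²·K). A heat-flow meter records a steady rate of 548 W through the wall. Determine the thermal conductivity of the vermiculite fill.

k ≈ 0.0799 W/(m·K)

Series thermal resistances:
R_copper = L/(kA) = 0.0059/(387×7.04) = 2.166×10^-6 K/W
R_outer film = 1/(h_o·A) = 1/(16.2×7.04) = 0.008768 K/W
Sum of known resistances R_other = 0.00877 K/W
Total R = ΔT/Q = 151/548 = 0.2755 K/W
R_vermiculite fill = R_total − R_other = 0.2668 K/W
k = L/(R·A) = 0.15/(0.2668×7.04)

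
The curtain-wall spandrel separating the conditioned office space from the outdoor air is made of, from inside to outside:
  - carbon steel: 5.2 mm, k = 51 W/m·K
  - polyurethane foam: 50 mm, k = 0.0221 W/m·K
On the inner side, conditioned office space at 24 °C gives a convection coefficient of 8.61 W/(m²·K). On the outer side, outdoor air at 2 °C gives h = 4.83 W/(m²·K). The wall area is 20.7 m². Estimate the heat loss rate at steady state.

Q ≈ 176 W

Thermal resistances in series:
R_inner film = 1/(h_i·A) = 1/(8.61×20.7) = 0.005611 K/W
R_carbon steel = L/(kA) = 0.0052/(51×20.7) = 4.926×10^-6 K/W
R_polyurethane foam = L/(kA) = 0.05/(0.0221×20.7) = 0.1093 K/W
R_outer film = 1/(h_o·A) = 1/(4.83×20.7) = 0.01 K/W
R_total = 0.1249 K/W
Q = ΔT / R_total = 22 / 0.1249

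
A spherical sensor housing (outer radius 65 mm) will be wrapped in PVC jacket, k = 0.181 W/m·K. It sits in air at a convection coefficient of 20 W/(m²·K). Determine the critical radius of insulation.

r_cr ≈ 18.1 mm

For a sphere r_cr = 2k/h = 2×0.181/20
r_cr = 18.1 mm; since the bare radius (65 mm) is above r_cr, any added insulation will reduce heat loss.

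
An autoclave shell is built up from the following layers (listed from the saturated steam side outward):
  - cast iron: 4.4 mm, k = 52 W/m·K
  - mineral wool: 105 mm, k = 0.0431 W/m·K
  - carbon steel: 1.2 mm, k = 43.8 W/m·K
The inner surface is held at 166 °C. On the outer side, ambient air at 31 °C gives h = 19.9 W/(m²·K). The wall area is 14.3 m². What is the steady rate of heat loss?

Q ≈ 776 W

Thermal resistances in series:
R_cast iron = L/(kA) = 0.0044/(52×14.3) = 5.917×10^-6 K/W
R_mineral wool = L/(kA) = 0.105/(0.0431×14.3) = 0.1704 K/W
R_carbon steel = L/(kA) = 0.0012/(43.8×14.3) = 1.916×10^-6 K/W
R_outer film = 1/(h_o·A) = 1/(19.9×14.3) = 0.003514 K/W
R_total = 0.1739 K/W
Q = ΔT / R_total = 135 / 0.1739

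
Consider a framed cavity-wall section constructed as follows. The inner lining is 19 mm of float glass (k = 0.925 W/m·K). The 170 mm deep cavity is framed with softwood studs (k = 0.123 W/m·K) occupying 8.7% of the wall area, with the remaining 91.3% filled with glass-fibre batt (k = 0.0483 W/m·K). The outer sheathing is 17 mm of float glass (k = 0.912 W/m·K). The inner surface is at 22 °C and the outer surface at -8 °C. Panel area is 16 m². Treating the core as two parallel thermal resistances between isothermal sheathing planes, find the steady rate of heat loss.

Sheathing layers in series; stud and cavity paths in parallel between them.
R_inner = 0.019/(0.925×16) = 0.001284 K/W
R_stud  = 0.17/(0.123×0.087×16) = 0.9929 K/W
R_cav   = 0.17/(0.0483×0.913×16) = 0.2409 K/W
1/R_core = 1/R_stud + 1/R_cav → R_core = 0.1939 K/W
R_outer = 0.017/(0.912×16) = 0.001165 K/W
R_total = 0.1963 K/W
Q = ΔT/R_total = 30/0.1963

Q ≈ 153 W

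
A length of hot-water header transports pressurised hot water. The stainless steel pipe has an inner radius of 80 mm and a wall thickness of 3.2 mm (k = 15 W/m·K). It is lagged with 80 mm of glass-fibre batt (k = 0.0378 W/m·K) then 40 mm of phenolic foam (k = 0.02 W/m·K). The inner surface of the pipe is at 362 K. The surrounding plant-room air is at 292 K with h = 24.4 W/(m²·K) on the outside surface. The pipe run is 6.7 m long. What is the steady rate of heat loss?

Q ≈ 102 W

Radial resistances (cylindrical: R_cond = ln(r_o/r_i)/(2πkL), R_conv = 1/(h·2πrL)):
R_stainless steel pipe wall = ln(83.2/80)/(2π×15×6.7) = 6.211×10^-5 K/W
R_glass-fibre batt = ln(163.2/83.2)/(2π×0.0378×6.7) = 0.4234 K/W
R_phenolic foam = ln(203.2/163.2)/(2π×0.02×6.7) = 0.2604 K/W
R_outer film = 1/(h_o·2πr_oL) = 1/(24.4×2π×0.2032×6.7) = 0.004791 K/W
R_total = 0.6886 K/W
Q = ΔT/R_total = 70/0.6886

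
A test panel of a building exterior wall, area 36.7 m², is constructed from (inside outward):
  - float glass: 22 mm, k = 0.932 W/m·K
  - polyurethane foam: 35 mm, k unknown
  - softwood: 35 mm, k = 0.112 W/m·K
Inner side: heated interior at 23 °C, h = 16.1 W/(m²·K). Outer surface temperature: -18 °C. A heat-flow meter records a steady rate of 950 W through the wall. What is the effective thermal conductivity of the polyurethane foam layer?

Using the resistance-network approach (series):
R_inner film = 1/(h_i·A) = 1/(16.1×36.7) = 0.001692 K/W
R_float glass = L/(kA) = 0.022/(0.932×36.7) = 6.432×10^-4 K/W
R_softwood = L/(kA) = 0.035/(0.112×36.7) = 0.008515 K/W
Sum of known resistances R_other = 0.01085 K/W
Total R = ΔT/Q = 41/950 = 0.04316 K/W
R_polyurethane foam = R_total − R_other = 0.03231 K/W
k = L/(R·A) = 0.035/(0.03231×36.7)

k ≈ 0.0295 W/(m·K)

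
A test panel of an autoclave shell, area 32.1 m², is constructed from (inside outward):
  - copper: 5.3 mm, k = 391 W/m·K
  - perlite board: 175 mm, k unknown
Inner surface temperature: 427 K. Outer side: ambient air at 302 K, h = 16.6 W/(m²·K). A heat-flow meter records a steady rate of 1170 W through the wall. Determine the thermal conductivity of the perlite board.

k ≈ 0.0519 W/(m·K)

Treating each layer as a thermal resistance in series:
R_copper = L/(kA) = 0.0053/(391×32.1) = 4.223×10^-7 K/W
R_outer film = 1/(h_o·A) = 1/(16.6×32.1) = 0.001877 K/W
Sum of known resistances R_other = 0.001877 K/W
Total R = ΔT/Q = 125/1170 = 0.1068 K/W
R_perlite board = R_total − R_other = 0.105 K/W
k = L/(R·A) = 0.175/(0.105×32.1)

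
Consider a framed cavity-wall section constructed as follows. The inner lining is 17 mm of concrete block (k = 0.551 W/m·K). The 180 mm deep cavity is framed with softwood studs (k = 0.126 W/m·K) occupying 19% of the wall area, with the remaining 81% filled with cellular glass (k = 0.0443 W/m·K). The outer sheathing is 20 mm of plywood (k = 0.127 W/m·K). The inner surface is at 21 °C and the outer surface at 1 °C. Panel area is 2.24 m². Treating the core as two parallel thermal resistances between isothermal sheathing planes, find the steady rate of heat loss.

Sheathing layers in series; stud and cavity paths in parallel between them.
R_inner = 0.017/(0.551×2.24) = 0.01377 K/W
R_stud  = 0.18/(0.126×0.19×2.24) = 3.357 K/W
R_cav   = 0.18/(0.0443×0.81×2.24) = 2.239 K/W
1/R_core = 1/R_stud + 1/R_cav → R_core = 1.343 K/W
R_outer = 0.02/(0.127×2.24) = 0.0703 K/W
R_total = 1.427 K/W
Q = ΔT/R_total = 20/1.427

Q ≈ 14 W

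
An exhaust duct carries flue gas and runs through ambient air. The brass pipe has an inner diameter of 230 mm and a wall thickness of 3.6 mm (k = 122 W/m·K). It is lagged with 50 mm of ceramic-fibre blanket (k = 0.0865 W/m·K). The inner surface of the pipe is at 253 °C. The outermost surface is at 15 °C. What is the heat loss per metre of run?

q′ ≈ 368 W/m

Radial resistances (cylindrical: R_cond = ln(r_o/r_i)/(2πkL), R_conv = 1/(h·2πrL)):
R_brass pipe wall = ln(118.6/115)/(2π×122×1) = 4.021×10^-5 K/W
R_ceramic-fibre blanket = ln(168.6/118.6)/(2π×0.0865×1) = 0.6472 K/W
R_total = 0.6473 K/W
Q = ΔT/R_total = 238/0.6473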